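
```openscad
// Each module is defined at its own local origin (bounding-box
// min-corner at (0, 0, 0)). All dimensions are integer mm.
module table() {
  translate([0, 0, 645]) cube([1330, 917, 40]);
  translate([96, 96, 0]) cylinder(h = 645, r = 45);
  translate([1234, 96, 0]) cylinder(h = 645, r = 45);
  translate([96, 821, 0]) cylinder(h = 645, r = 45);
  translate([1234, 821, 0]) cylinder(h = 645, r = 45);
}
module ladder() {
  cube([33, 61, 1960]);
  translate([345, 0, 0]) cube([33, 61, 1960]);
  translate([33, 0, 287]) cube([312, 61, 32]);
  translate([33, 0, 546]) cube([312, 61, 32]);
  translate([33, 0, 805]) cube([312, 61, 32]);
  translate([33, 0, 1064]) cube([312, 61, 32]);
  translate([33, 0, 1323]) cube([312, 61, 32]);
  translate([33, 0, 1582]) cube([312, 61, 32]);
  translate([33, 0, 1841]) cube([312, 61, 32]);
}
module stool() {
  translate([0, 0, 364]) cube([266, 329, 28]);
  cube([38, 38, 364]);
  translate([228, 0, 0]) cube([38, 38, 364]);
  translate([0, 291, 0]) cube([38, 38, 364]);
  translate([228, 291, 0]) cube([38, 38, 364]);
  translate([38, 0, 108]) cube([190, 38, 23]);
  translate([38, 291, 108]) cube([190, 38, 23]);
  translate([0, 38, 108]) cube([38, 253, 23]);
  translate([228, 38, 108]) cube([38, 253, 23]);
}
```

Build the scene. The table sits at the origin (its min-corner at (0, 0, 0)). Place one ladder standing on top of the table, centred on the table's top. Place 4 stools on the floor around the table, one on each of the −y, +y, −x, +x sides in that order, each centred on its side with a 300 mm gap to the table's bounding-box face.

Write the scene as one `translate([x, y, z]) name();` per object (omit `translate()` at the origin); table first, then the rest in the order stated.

table();
translate([476, 428, 685]) ladder();
translate([532, -629, 0]) stool();
translate([532, 1217, 0]) stool();
translate([-566, 294, 0]) stool();
translate([1630, 294, 0]) stool();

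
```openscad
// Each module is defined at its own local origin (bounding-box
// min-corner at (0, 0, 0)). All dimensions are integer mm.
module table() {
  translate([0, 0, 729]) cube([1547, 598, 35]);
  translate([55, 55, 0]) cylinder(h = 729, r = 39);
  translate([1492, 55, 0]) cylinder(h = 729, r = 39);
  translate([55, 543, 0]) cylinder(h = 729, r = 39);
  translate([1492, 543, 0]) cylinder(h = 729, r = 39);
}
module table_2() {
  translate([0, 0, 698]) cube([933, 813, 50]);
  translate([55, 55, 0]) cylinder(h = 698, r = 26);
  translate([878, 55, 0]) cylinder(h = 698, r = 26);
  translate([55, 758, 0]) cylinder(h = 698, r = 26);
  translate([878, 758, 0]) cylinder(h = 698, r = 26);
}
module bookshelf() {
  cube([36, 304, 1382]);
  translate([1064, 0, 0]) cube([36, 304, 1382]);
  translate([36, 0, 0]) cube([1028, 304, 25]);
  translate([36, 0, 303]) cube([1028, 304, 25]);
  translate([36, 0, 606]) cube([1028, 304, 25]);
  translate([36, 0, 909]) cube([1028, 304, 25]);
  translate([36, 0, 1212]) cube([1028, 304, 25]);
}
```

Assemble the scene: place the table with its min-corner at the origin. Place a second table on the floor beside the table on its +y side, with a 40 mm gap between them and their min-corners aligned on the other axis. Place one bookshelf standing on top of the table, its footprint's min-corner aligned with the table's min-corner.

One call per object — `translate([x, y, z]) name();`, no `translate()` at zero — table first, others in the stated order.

table();
translate([0, 638, 0]) table_2();
translate([0, 0, 764]) bookshelf();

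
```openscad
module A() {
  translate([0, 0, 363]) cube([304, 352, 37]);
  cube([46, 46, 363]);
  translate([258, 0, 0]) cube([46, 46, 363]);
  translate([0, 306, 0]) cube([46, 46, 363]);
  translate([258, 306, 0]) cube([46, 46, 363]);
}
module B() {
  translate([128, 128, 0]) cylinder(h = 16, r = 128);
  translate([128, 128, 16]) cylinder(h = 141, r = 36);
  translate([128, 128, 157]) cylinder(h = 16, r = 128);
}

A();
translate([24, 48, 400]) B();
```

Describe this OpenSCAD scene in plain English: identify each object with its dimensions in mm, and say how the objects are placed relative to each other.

A is a four-legged stool. The seat is a 304×352×37 mm slab whose top surface is at z = 400 mm; four square legs, each 46×46 mm in cross-section, run from the floor (z = 0) to the underside of the seat, each flush with a corner of the seat.

B is a spool: two coaxial disc flanges of radius 128 mm and thickness 16 mm, joined by a core cylinder of radius 36 mm and height 141 mm. The lower flange rests on z = 0 and the three cylinders share a vertical axis.

The spool is on top of the stool, centred.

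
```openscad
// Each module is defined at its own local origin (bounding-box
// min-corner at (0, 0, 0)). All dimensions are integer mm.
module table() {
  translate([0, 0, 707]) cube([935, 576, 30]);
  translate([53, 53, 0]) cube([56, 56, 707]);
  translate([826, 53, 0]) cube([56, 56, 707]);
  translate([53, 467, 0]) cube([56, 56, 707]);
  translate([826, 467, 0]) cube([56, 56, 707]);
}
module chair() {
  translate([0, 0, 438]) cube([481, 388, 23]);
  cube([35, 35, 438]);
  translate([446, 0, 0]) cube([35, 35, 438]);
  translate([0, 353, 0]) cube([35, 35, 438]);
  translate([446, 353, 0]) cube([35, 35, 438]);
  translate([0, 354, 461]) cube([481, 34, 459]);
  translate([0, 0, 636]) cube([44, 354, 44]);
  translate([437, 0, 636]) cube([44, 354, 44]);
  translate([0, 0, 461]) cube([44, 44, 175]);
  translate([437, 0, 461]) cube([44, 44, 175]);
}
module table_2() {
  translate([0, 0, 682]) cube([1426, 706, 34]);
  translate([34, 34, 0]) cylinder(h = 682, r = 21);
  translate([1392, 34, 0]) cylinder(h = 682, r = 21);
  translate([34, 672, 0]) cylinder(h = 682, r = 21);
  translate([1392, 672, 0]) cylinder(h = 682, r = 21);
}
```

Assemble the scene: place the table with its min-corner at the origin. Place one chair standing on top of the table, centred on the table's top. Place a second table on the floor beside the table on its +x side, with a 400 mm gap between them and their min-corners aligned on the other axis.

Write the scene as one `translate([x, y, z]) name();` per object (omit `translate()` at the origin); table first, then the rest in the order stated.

table();
translate([227, 94, 737]) chair();
translate([1335, 0, 0]) table_2();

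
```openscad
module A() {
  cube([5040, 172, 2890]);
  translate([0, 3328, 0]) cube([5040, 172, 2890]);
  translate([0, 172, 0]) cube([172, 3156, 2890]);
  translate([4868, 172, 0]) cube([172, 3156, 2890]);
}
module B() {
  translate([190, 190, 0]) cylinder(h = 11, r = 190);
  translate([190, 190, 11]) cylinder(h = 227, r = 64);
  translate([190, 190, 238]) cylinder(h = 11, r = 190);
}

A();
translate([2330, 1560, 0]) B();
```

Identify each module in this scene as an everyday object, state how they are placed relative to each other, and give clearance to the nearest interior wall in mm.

A is a house frame. B is a spool. The spool sits inside the house frame, centred. The clearance to the nearest interior wall is 1388 mm.

Clearances: x = 2158, y = 1388; minimum 1388 mm.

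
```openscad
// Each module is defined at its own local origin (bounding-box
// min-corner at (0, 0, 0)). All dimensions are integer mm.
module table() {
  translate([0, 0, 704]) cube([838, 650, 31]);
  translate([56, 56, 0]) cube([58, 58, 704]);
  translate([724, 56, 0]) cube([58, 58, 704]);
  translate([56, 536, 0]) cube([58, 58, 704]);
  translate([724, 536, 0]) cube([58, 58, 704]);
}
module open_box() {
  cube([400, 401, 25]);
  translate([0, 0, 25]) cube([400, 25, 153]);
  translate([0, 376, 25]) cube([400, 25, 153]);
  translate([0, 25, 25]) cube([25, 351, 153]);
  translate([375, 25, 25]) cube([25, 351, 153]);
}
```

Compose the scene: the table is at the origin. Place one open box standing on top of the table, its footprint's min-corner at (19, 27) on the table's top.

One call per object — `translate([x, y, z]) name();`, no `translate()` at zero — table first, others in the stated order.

table();
translate([19, 27, 735]) open_box();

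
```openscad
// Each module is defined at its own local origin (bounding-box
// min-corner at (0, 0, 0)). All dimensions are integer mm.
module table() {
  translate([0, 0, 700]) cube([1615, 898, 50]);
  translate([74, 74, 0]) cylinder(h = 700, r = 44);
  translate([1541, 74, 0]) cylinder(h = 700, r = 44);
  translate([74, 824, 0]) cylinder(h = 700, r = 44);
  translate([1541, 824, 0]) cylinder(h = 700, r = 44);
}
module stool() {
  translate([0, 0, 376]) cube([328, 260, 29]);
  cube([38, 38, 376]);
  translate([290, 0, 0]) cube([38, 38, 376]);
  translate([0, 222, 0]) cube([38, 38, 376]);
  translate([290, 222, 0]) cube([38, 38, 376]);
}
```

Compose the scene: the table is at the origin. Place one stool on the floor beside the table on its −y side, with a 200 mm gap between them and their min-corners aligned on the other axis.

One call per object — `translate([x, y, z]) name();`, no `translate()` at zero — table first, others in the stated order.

table();
translate([0, -460, 0]) stool();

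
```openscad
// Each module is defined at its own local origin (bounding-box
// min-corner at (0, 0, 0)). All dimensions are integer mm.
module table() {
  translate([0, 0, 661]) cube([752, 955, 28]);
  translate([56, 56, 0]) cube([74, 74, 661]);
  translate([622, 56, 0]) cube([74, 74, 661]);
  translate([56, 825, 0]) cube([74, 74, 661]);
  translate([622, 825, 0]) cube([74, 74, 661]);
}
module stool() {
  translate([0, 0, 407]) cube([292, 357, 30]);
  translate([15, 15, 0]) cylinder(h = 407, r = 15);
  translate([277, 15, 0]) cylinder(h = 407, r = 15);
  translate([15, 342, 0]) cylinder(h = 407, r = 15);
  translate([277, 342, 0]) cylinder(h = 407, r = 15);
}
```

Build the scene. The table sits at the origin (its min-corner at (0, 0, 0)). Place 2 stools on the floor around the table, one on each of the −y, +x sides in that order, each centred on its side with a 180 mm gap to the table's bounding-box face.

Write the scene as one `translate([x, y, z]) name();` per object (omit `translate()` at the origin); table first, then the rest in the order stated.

table();
translate([230, -537, 0]) stool();
translate([932, 299, 0]) stool();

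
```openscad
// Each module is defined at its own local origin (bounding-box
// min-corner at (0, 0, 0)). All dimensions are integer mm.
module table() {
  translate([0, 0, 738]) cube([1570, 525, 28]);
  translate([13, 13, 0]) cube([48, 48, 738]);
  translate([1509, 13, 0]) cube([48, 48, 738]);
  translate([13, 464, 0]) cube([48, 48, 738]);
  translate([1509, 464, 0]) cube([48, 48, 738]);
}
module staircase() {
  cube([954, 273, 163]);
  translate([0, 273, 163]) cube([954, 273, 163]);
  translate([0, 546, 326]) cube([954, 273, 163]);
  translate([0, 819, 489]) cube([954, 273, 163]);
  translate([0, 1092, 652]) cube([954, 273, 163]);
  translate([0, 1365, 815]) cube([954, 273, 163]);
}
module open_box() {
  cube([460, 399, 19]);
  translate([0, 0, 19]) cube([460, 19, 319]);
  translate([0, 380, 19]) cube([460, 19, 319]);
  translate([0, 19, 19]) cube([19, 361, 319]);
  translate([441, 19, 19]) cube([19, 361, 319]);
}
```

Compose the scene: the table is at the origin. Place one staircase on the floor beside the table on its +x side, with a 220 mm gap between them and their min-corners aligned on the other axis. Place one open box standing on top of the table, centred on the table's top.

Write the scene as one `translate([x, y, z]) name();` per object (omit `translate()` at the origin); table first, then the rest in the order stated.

table();
translate([1790, 0, 0]) staircase();
translate([555, 63, 766]) open_box();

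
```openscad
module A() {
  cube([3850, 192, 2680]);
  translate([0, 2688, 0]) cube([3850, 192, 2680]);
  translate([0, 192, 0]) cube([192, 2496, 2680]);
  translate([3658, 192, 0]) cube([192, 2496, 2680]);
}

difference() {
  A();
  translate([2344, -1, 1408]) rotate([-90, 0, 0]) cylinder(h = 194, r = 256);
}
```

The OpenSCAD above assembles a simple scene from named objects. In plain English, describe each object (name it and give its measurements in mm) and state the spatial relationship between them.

A is a box-shaped house frame (walls only): outside footprint 3850×2880 mm, wall height 2680 mm, wall thickness 192 mm. The two y-facing walls run the full x-width; the two x-facing walls fit between the inner faces of the y-facing walls.

The house frame has a circular hole of radius 256 mm through its front wall, centred at (x = 2344, z = 1408).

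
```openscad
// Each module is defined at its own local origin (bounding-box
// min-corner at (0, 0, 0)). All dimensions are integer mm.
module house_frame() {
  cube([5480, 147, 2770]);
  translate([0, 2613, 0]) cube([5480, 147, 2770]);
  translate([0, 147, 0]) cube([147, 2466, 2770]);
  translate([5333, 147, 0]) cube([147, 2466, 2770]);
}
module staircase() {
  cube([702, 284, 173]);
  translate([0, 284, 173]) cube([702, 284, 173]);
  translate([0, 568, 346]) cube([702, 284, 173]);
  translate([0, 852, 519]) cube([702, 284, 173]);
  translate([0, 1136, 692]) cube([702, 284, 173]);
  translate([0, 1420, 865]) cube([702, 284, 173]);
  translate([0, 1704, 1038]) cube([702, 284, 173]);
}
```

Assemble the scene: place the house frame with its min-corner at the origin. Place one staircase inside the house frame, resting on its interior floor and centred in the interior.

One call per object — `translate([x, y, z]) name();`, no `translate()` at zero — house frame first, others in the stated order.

house_frame();
translate([2389, 386, 0]) staircase();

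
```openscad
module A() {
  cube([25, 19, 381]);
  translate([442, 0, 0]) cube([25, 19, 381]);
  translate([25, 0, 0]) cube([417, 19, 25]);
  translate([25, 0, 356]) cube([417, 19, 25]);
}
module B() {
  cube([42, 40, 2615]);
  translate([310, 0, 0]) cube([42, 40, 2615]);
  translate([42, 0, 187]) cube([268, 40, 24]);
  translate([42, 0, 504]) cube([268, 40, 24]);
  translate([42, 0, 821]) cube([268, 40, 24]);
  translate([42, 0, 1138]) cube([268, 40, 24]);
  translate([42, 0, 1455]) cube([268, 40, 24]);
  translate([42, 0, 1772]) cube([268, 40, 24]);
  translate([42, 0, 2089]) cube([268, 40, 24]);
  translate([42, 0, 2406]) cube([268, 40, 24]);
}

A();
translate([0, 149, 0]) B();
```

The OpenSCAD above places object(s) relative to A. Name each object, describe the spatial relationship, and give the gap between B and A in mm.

A is a picture frame. B is a ladder. The ladder is on the floor beside the picture frame on its +y side. The gap between the ladder and the picture frame is 130 mm.

The ladder's nearest face is 130 mm from the picture frame's +y face.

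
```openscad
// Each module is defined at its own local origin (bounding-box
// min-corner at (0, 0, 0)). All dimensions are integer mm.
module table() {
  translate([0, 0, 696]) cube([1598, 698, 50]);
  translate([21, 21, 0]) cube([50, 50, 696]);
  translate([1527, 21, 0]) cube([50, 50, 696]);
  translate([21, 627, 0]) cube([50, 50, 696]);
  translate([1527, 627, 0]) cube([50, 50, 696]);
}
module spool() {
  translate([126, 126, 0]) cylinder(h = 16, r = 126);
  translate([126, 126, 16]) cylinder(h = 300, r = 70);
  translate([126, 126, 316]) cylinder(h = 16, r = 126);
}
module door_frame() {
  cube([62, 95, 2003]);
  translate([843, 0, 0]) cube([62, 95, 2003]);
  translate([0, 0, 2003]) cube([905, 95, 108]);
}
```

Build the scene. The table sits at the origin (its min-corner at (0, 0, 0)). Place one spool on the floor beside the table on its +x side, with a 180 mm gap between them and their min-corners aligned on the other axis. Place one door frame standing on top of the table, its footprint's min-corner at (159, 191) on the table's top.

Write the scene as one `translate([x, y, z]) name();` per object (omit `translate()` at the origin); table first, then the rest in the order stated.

table();
translate([1778, 0, 0]) spool();
translate([159, 191, 746]) door_frame();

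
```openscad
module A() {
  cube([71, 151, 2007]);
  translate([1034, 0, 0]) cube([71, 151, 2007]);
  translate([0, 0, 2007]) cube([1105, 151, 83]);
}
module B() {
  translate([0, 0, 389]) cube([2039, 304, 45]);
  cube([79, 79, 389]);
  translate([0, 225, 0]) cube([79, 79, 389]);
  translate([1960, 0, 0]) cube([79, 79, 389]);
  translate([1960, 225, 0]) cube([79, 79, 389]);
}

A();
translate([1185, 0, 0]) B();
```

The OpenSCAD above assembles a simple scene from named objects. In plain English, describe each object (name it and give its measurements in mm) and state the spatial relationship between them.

A is a rectangular door frame: two vertical jambs of 71×151 mm section, 2007 mm tall, with a clear opening 963 mm wide between their inner faces. A header 83 mm tall and 151 mm deep lies on top of the jambs and spans the full outside width.

B is a bench: a 2039×304 mm seat slab, 45 mm thick, top at z = 434 mm, on four 79×79 mm square legs flush with the seat corners and standing on z = 0.

The bench is on the floor beside the door frame on its +x side.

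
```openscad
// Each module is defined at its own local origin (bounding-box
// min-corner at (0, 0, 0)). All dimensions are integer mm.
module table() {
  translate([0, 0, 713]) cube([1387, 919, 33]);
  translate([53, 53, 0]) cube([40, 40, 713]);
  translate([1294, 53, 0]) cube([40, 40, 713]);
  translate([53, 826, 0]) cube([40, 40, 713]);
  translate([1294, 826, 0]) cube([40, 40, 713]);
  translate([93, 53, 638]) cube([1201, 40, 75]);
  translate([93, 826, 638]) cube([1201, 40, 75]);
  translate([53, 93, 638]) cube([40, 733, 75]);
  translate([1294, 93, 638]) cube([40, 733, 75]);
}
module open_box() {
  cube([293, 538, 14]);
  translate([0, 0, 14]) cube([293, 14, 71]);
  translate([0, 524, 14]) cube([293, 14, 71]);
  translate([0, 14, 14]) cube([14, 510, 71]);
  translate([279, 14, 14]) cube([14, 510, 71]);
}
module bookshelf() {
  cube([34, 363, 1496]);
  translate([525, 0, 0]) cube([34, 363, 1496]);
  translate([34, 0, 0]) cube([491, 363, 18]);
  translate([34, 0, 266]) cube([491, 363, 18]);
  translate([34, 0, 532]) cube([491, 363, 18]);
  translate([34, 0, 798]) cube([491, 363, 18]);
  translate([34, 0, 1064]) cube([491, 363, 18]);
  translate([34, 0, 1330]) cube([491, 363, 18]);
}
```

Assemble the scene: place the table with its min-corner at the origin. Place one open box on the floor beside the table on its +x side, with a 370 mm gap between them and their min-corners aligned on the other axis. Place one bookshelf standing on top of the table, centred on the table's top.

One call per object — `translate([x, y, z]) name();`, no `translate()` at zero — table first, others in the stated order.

table();
translate([1757, 0, 0]) open_box();
translate([414, 278, 746]) bookshelf();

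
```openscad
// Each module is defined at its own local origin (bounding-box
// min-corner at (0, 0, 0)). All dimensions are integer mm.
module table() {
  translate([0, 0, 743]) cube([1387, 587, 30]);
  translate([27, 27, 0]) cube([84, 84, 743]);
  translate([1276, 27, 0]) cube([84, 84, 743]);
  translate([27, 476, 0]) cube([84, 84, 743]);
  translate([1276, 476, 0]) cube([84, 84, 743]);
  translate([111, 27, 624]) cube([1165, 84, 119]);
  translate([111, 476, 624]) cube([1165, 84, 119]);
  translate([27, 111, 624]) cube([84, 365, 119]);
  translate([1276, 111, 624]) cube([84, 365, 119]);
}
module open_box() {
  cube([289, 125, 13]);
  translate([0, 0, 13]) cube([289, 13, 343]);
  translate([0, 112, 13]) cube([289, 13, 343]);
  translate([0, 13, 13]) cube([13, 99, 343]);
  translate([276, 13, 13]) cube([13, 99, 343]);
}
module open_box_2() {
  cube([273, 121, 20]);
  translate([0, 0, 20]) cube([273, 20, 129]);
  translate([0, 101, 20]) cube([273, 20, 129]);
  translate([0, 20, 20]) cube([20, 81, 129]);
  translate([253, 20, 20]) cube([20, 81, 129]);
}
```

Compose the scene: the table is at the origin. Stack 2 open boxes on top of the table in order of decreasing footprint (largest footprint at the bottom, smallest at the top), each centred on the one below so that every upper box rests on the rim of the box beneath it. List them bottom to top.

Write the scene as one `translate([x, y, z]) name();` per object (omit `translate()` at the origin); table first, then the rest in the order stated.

table();
translate([549, 231, 773]) open_box();
translate([557, 233, 1129]) open_box_2();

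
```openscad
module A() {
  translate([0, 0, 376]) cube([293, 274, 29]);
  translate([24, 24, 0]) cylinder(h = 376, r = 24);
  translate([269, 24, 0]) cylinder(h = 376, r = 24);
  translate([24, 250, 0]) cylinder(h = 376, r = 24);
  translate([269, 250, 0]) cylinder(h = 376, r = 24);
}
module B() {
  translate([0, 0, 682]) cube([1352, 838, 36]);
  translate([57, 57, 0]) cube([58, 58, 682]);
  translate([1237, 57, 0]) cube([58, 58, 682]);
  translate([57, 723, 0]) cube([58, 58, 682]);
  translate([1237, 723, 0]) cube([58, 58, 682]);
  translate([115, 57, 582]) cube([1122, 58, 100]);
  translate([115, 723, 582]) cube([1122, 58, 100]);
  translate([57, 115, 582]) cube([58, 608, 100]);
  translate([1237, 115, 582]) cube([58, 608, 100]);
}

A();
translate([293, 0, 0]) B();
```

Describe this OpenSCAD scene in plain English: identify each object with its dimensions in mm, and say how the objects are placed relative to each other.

A is a simple wooden stool: a rectangular seat 293 mm (x) by 274 mm (y), 29 mm thick, top face at z = 405 mm, on four round legs, each 48 mm in diameter. The legs rest on z = 0, each leg's axis is inset half a diameter from the nearest pair of seat edges (so the leg's bounding box is flush with the corner).

B is a rectangular dining table. The top is 1352×838×36 mm with its upper surface at z = 718 mm. It stands on four 58×58 mm square legs, each inset 57 mm from the nearest pair of top edges, running from the floor to the underside of the top. Four apron rails, 58 mm thick and 100 mm tall, run between adjacent legs with their top edges flush with the underside of the top and their outer faces flush with the legs' outer faces.

The table is against the stool's +x side, with their −y faces flush.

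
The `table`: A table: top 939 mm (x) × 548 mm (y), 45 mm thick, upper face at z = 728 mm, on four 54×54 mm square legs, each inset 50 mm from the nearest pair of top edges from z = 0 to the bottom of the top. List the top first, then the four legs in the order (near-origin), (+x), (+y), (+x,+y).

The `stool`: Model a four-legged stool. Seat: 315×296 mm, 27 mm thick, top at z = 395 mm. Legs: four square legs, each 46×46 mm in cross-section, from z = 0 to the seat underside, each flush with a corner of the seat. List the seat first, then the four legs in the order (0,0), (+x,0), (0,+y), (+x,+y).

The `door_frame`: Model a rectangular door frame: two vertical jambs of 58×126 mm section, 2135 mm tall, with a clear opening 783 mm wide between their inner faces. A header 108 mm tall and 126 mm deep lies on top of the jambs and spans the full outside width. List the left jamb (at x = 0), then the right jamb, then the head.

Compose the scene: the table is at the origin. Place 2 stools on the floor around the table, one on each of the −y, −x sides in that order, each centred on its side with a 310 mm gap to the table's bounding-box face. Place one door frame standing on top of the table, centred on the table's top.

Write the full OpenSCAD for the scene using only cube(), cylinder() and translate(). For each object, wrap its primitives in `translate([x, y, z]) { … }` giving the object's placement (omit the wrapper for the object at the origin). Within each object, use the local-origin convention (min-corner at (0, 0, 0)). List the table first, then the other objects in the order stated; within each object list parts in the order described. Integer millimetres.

translate([0, 0, 683]) cube([939, 548, 45]);
translate([50, 50, 0]) cube([54, 54, 683]);
translate([835, 50, 0]) cube([54, 54, 683]);
translate([50, 444, 0]) cube([54, 54, 683]);
translate([835, 444, 0]) cube([54, 54, 683]);
translate([312, -606, 0]) {
  translate([0, 0, 368]) cube([315, 296, 27]);
  cube([46, 46, 368]);
  translate([269, 0, 0]) cube([46, 46, 368]);
  translate([0, 250, 0]) cube([46, 46, 368]);
  translate([269, 250, 0]) cube([46, 46, 368]);
}
translate([-625, 126, 0]) {
  translate([0, 0, 368]) cube([315, 296, 27]);
  cube([46, 46, 368]);
  translate([269, 0, 0]) cube([46, 46, 368]);
  translate([0, 250, 0]) cube([46, 46, 368]);
  translate([269, 250, 0]) cube([46, 46, 368]);
}
translate([20, 211, 728]) {
  cube([58, 126, 2135]);
  translate([841, 0, 0]) cube([58, 126, 2135]);
  translate([0, 0, 2135]) cube([899, 126, 108]);
}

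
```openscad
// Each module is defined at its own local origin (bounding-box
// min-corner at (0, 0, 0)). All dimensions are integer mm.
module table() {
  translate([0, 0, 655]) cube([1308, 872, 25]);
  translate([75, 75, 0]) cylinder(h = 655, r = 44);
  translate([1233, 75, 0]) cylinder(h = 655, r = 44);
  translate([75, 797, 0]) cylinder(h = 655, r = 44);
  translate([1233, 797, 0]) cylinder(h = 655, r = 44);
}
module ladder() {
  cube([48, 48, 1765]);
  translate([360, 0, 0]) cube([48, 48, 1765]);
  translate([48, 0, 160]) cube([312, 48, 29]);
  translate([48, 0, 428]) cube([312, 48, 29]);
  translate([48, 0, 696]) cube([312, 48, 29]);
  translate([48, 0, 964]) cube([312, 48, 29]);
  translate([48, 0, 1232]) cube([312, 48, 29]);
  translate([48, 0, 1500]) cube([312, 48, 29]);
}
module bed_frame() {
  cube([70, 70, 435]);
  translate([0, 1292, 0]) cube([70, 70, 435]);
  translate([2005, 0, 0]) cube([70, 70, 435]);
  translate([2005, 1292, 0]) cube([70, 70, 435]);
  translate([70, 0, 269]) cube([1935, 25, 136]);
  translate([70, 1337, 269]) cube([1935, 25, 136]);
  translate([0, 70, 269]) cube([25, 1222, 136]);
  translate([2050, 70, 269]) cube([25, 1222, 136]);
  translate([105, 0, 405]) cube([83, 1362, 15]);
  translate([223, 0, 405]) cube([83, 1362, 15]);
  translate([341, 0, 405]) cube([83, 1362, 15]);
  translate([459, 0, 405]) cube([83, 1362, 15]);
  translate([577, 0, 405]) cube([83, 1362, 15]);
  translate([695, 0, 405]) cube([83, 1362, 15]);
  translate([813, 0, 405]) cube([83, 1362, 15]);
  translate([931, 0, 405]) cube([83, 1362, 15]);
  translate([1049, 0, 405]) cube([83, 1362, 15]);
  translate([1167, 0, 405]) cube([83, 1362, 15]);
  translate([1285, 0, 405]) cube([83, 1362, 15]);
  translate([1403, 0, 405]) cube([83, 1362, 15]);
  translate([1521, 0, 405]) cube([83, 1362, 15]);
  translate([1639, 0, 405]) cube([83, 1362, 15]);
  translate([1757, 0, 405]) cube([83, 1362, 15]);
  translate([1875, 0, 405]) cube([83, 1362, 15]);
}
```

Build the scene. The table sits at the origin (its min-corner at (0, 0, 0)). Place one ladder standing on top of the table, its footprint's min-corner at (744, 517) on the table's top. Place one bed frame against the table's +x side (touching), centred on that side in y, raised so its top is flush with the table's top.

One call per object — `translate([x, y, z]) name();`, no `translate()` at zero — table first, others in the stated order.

table();
translate([744, 517, 680]) ladder();
translate([1308, -245, 245]) bed_frame();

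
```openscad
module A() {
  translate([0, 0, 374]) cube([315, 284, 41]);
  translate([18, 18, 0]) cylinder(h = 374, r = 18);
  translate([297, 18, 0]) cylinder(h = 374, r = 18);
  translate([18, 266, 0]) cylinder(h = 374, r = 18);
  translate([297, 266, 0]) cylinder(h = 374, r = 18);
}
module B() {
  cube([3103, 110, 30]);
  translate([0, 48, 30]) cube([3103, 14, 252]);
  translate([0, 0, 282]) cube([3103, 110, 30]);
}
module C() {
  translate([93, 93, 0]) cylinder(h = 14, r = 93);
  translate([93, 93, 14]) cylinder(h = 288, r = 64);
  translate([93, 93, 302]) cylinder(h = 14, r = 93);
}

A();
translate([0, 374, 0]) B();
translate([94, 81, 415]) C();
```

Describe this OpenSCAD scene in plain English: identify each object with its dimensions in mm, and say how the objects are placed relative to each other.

A is a four-legged stool. The seat is 315×284 mm, 41 mm thick, top at z = 415 mm. It stands on four round legs, each 36 mm in diameter, from z = 0 to the seat underside, each leg's axis is inset half a diameter from the nearest pair of seat edges (so the leg's bounding box is flush with the corner).

B is an I-beam lying along x, 3103 mm long. Overall section height 312 mm. Two flanges 110 mm wide (y) and 30 mm thick, one on the floor and one at the top; a web 14 mm thick runs between them, centred on the flange width.

C is a spool: two coaxial disc flanges of radius 93 mm and thickness 14 mm, joined by a core cylinder of radius 64 mm and height 288 mm. The lower flange rests on z = 0 and the three cylinders share a vertical axis.

The I-beam is on the floor beside the stool on its +y side. The spool is on top of the stool.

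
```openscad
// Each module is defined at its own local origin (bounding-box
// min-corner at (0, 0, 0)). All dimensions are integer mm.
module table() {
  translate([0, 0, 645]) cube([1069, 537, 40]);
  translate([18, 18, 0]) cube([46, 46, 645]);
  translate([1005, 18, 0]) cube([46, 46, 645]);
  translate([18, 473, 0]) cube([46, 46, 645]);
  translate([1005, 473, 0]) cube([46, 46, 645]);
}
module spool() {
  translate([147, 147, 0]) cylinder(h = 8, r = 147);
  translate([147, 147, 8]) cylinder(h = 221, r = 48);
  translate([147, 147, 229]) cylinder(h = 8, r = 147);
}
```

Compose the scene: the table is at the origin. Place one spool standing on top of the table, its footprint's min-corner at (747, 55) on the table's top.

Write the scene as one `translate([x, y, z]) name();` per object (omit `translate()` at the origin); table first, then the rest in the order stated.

table();
translate([747, 55, 685]) spool();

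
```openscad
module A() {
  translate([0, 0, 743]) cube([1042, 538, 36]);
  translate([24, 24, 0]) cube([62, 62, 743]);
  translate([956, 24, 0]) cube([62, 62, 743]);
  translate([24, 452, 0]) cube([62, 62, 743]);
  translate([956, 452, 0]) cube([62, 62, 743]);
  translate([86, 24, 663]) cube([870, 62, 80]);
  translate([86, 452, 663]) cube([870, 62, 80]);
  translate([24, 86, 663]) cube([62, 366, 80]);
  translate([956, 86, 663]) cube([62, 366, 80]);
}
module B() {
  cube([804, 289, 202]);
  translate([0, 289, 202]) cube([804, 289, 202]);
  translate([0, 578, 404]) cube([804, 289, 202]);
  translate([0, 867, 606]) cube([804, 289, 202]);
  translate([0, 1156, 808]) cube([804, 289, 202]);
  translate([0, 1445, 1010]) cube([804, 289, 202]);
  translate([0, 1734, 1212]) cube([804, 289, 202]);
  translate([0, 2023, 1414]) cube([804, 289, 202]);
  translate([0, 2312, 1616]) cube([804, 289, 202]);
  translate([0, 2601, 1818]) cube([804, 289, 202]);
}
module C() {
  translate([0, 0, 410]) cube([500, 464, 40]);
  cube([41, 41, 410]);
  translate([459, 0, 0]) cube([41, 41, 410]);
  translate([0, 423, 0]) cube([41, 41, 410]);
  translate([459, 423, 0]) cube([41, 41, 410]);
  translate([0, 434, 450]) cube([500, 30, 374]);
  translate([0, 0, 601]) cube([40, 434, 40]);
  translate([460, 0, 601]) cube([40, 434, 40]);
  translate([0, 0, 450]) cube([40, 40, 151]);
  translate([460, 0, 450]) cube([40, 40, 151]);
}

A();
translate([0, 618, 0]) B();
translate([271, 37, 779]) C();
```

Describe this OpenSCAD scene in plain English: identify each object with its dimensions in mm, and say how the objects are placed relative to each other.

A is a table with a 1042×538 mm rectangular top, 36 mm thick, top surface at z = 779 mm, supported by four 62×62 mm square legs, each inset 24 mm from the nearest pair of top edges, running from the floor. Four apron rails, 62 mm thick and 80 mm tall, run between adjacent legs with their top edges flush with the underside of the top and their outer faces flush with the legs' outer faces.

B is a straight staircase of 10 solid steps. Each step is 804 mm wide (x), 289 mm deep (y, the going) and 202 mm tall (the rise). The first step rests on the floor; each subsequent step sits one going further in +y and one rise higher in +z, directly behind and above the previous step with no overlap.

C is a chair. The seat is a 500×464×40 mm slab with its top at z = 450 mm, on four 41×41 mm corner legs (flush with the seat edges, standing on z = 0). A flat backrest 30 mm thick, 374 mm tall, spans the full seat width and rises from the seat top along its +y edge, rear face flush with the rear of the seat. Two armrests of 40×40 mm section run along each side from the seat's front edge to the front of the backrest, top faces 191 mm above the seat top and outer faces flush with the seat's x-edges; a 40×40 mm post under the front of each armrest stands on the seat at the front corner.

The staircase is on the floor beside the table on its +y side. The chair is on top of the table, centred.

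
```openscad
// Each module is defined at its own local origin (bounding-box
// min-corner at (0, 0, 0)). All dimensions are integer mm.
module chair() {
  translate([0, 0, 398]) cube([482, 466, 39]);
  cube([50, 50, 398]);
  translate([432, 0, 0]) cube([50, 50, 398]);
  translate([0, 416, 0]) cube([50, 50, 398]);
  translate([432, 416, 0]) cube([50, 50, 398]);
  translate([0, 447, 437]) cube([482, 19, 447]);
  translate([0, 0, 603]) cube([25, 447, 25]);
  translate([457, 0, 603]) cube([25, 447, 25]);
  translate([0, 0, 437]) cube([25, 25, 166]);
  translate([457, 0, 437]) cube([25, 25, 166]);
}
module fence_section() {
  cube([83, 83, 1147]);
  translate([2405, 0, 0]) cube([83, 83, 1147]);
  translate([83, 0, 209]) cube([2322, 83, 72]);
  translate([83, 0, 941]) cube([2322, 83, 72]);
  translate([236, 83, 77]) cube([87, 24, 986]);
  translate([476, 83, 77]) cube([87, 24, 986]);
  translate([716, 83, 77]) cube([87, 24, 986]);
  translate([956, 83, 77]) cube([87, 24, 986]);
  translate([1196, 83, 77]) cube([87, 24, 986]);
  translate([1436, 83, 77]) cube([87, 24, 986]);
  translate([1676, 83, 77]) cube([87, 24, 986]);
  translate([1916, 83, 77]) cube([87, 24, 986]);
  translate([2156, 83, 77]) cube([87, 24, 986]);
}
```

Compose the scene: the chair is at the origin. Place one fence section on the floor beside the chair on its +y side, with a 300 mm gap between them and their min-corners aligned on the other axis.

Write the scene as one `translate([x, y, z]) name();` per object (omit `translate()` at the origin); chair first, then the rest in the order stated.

chair();
translate([0, 766, 0]) fence_section();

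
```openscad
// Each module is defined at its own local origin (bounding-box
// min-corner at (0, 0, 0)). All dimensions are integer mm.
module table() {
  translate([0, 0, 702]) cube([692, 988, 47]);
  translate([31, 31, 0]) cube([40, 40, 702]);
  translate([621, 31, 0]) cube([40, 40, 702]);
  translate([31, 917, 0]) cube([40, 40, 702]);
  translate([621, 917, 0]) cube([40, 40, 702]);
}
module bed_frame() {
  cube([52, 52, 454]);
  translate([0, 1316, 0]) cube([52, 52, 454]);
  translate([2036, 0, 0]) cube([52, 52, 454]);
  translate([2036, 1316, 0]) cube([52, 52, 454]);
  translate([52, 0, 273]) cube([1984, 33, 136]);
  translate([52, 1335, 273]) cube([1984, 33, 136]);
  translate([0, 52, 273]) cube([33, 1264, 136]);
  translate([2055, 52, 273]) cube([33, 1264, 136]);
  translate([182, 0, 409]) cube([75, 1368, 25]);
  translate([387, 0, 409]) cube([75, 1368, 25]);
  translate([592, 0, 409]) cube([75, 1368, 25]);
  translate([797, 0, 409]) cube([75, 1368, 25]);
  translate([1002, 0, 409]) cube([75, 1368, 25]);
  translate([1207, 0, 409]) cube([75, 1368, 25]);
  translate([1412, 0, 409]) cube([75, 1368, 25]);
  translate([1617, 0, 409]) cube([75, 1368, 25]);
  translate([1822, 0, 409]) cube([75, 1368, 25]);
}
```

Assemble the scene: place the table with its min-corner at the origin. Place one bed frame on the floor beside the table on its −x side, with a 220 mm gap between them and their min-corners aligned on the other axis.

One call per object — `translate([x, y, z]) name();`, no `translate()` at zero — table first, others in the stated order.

table();
translate([-2308, 0, 0]) bed_frame();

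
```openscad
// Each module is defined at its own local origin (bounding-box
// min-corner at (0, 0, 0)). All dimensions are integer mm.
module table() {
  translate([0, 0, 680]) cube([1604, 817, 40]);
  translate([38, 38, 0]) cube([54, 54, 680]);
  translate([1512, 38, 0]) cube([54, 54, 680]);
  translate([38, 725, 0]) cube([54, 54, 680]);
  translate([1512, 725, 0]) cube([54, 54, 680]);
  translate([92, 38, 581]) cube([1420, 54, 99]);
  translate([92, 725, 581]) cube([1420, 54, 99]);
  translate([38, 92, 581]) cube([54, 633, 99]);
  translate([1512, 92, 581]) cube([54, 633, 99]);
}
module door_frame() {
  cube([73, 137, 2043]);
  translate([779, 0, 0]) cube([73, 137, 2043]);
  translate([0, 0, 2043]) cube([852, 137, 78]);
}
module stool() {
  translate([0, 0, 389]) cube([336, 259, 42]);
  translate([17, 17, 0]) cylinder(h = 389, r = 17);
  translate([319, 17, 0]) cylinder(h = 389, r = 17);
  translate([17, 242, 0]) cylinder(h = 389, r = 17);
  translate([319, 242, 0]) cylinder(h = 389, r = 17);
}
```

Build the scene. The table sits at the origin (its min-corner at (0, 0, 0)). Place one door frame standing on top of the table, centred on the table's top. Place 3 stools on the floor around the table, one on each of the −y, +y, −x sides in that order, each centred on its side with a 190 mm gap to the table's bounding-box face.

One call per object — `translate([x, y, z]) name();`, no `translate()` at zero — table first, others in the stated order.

table();
translate([376, 340, 720]) door_frame();
translate([634, -449, 0]) stool();
translate([634, 1007, 0]) stool();
translate([-526, 279, 0]) stool();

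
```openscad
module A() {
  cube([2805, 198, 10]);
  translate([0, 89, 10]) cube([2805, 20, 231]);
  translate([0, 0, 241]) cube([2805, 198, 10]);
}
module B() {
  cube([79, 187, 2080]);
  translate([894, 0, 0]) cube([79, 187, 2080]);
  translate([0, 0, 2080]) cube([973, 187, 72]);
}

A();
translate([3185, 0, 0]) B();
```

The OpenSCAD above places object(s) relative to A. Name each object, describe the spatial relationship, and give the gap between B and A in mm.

A is an I-beam. B is a door frame. The door frame is on the floor beside the I-beam on its +x side. The gap between the door frame and the I-beam is 380 mm.

The door frame's nearest face is 380 mm from the I-beam's +x face.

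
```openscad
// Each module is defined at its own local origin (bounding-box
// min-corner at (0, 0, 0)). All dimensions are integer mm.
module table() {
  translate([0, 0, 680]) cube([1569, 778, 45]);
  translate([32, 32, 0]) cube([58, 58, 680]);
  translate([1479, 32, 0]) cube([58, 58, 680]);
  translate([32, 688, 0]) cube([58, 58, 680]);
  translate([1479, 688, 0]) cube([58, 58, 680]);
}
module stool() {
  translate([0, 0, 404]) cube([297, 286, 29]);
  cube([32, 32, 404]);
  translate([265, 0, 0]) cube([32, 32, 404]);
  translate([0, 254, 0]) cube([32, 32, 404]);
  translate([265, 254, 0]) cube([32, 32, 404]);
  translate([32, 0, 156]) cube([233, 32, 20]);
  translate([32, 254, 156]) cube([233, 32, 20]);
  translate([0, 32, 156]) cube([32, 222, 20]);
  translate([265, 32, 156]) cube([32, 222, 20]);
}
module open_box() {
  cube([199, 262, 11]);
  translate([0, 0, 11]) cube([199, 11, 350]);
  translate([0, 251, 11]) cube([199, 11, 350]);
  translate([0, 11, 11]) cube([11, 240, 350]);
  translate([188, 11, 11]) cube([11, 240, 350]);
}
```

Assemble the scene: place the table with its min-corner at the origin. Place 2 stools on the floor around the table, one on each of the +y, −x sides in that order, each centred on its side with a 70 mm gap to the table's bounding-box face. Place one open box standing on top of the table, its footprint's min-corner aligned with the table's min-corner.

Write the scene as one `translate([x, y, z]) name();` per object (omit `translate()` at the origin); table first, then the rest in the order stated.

table();
translate([636, 848, 0]) stool();
translate([-367, 246, 0]) stool();
translate([0, 0, 725]) open_box();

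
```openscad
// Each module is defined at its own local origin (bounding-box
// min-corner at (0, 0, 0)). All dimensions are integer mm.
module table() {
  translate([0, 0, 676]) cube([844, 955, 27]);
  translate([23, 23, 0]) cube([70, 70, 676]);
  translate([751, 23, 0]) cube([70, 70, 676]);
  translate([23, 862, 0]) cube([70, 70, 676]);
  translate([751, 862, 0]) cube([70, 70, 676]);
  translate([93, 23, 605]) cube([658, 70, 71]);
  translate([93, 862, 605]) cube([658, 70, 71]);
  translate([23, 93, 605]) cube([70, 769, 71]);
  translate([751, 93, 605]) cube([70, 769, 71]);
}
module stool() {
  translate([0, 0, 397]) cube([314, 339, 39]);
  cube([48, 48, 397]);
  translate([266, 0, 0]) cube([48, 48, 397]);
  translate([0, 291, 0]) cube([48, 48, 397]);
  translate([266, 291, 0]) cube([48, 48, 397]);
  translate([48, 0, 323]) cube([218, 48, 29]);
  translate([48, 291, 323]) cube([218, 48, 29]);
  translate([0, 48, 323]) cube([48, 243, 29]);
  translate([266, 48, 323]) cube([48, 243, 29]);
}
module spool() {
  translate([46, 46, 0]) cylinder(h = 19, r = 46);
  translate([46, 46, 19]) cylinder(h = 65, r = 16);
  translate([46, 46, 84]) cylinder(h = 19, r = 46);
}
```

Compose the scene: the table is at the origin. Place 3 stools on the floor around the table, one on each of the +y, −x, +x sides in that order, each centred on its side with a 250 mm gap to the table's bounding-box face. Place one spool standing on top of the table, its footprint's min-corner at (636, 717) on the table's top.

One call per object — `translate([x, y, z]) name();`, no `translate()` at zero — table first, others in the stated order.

table();
translate([265, 1205, 0]) stool();
translate([-564, 308, 0]) stool();
translate([1094, 308, 0]) stool();
translate([636, 717, 703]) spool();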